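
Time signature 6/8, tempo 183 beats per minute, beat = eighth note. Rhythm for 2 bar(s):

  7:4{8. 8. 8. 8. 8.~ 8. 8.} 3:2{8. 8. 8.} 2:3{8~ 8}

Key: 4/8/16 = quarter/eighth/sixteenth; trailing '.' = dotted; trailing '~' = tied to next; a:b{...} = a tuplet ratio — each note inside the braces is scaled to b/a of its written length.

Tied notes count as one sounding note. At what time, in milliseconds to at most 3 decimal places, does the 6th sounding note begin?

1. 0.0ms @ 0 + 281.03ms (6/7)
2. 281.03ms @ 6/7 + 281.03ms (6/7)
3. 562.061ms @ 12/7 + 281.03ms (6/7)
4. 843.091ms @ 18/7 + 281.03ms (6/7)
5. 1124.122ms @ 24/7 + 562.061ms (12/7)
6. 1686.183ms @ 36/7 + 281.03ms (6/7)
7. 1967.213ms @ 6 + 327.869ms (1)
8. 2295.082ms @ 7 + 327.869ms (1)
9. 2622.951ms @ 8 + 327.869ms (1)
10. 2950.82ms @ 9 + 983.607ms (3)

note 6 onset = 36/7b = 1686.183ms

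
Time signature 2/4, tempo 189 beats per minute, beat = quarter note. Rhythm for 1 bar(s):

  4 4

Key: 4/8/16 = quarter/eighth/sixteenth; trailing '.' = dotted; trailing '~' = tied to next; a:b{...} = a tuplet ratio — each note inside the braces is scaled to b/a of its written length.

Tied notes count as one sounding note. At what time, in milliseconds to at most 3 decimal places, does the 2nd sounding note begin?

1. 0.0ms @ 0 + 317.46ms (1)
2. 317.46ms @ 1 + 317.46ms (1)

note 2 onset = 1b = 317.46ms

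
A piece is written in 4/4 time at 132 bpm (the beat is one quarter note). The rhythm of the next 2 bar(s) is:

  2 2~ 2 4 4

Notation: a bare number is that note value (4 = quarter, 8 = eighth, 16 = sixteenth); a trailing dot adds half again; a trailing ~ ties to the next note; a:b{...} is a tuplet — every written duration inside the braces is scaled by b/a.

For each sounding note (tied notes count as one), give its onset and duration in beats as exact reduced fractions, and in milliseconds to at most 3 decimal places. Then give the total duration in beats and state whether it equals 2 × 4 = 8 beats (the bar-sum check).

1) 0.0ms=0b +909.091ms=2b
2) 909.091ms=2b +1818.182ms=4b
3) 2727.273ms=6b +454.545ms=1b
4) 3181.818ms=7b +454.545ms=1b
Σ=8b of 8 (132bpm 4/4) — PASS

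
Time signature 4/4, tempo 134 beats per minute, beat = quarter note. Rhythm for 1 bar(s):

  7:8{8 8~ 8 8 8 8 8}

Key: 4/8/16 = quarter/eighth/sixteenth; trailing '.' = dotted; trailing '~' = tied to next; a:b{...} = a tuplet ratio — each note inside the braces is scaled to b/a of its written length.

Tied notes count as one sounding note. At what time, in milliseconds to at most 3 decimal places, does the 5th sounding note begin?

1. 0.0ms @ 0 + 255.864ms (4/7)
2. 255.864ms @ 4/7 + 511.727ms (8/7)
3. 767.591ms @ 12/7 + 255.864ms (4/7)
4. 1023.454ms @ 16/7 + 255.864ms (4/7)
5. 1279.318ms @ 20/7 + 255.864ms (4/7)
6. 1535.181ms @ 24/7 + 255.864ms (4/7)

note 5 onset = 20/7b = 1279.318ms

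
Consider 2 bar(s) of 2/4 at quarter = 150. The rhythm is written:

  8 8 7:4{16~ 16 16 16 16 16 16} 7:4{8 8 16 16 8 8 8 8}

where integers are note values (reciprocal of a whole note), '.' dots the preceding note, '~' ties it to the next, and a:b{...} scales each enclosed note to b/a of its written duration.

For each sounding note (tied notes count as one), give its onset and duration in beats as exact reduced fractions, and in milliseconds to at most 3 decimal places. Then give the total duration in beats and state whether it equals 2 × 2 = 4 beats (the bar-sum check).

1) 0.0ms=0b +200.0ms=1/2b
2) 200.0ms=1/2b +200.0ms=1/2b
3) 400.0ms=1b +114.286ms=2/7b
4) 514.286ms=9/7b +57.143ms=1/7b
5) 571.429ms=10/7b +57.143ms=1/7b
6) 628.571ms=11/7b +57.143ms=1/7b
7) 685.714ms=12/7b +57.143ms=1/7b
8) 742.857ms=13/7b +57.143ms=1/7b
9) 800.0ms=2b +114.286ms=2/7b
10) 914.286ms=16/7b +114.286ms=2/7b
11) 1028.571ms=18/7b +57.143ms=1/7b
12) 1085.714ms=19/7b +57.143ms=1/7b
13) 1142.857ms=20/7b +114.286ms=2/7b
14) 1257.143ms=22/7b +114.286ms=2/7b
15) 1371.429ms=24/7b +114.286ms=2/7b
16) 1485.714ms=26/7b +114.286ms=2/7b
Σ=4b of 4 (150bpm 2/4) — PASS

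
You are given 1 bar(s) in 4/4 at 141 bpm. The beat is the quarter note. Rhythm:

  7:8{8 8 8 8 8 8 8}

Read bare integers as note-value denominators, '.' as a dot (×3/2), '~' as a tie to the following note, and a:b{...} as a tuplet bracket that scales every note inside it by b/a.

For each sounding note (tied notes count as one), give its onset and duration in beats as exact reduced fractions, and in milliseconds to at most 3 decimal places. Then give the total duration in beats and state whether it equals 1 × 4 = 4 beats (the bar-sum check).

1) 0.0ms=0b +243.161ms=4/7b
2) 243.161ms=4/7b +243.161ms=4/7b
3) 486.322ms=8/7b +243.161ms=4/7b
4) 729.483ms=12/7b +243.161ms=4/7b
5) 972.644ms=16/7b +243.161ms=4/7b
6) 1215.805ms=20/7b +243.161ms=4/7b
7) 1458.967ms=24/7b +243.161ms=4/7b
Σ=4b of 4 (141bpm 4/4) — PASS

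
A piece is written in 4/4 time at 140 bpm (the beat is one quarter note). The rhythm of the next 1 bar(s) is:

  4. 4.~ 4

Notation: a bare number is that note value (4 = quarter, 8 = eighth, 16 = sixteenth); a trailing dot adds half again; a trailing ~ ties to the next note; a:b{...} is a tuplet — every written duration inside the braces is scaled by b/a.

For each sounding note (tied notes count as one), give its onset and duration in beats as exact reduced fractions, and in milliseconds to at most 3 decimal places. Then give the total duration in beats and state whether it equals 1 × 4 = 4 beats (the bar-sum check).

1) 0.0ms=0b +642.857ms=3/2b
2) 642.857ms=3/2b +1071.429ms=5/2b
Σ=4b of 4 (140bpm 4/4) — PASS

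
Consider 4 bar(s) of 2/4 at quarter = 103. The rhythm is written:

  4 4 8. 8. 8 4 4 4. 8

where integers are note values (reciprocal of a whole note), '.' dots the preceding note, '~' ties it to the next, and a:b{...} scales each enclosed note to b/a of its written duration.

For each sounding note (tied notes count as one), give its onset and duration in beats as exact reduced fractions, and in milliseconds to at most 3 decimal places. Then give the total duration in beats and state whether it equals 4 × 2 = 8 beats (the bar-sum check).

1) 0.0ms=0b +582.524ms=1b
2) 582.524ms=1b +582.524ms=1b
3) 1165.049ms=2b +436.893ms=3/4b
4) 1601.942ms=11/4b +436.893ms=3/4b
5) 2038.835ms=7/2b +291.262ms=1/2b
6) 2330.097ms=4b +582.524ms=1b
7) 2912.621ms=5b +582.524ms=1b
8) 3495.146ms=6b +873.786ms=3/2b
9) 4368.932ms=15/2b +291.262ms=1/2b
Σ=8b of 8 (103bpm 2/4) — PASS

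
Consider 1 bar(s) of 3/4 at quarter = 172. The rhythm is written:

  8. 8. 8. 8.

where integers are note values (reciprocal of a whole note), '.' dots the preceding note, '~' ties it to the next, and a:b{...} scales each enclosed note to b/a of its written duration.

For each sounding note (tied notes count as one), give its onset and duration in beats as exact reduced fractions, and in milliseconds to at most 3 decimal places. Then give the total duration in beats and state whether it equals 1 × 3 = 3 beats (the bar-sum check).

1) 0.0ms=0b +261.628ms=3/4b
2) 261.628ms=3/4b +261.628ms=3/4b
3) 523.256ms=3/2b +261.628ms=3/4b
4) 784.884ms=9/4b +261.628ms=3/4b
Σ=3b of 3 (172bpm 3/4) — PASS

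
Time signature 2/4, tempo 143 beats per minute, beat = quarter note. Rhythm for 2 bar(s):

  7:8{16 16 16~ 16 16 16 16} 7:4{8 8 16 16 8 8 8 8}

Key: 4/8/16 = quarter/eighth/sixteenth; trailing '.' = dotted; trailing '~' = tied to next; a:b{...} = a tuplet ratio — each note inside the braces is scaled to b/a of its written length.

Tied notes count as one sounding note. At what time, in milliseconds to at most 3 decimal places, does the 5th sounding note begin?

1. 0.0ms @ 0 + 119.88ms (2/7)
2. 119.88ms @ 2/7 + 119.88ms (2/7)
3. 239.76ms @ 4/7 + 239.76ms (4/7)
4. 479.52ms @ 8/7 + 119.88ms (2/7)
5. 599.401ms @ 10/7 + 119.88ms (2/7)
6. 719.281ms @ 12/7 + 119.88ms (2/7)
7. 839.161ms @ 2 + 119.88ms (2/7)
8. 959.041ms @ 16/7 + 119.88ms (2/7)
9. 1078.921ms @ 18/7 + 59.94ms (1/7)
10. 1138.861ms @ 19/7 + 59.94ms (1/7)
11. 1198.801ms @ 20/7 + 119.88ms (2/7)
12. 1318.681ms @ 22/7 + 119.88ms (2/7)
13. 1438.561ms @ 24/7 + 119.88ms (2/7)
14. 1558.442ms @ 26/7 + 119.88ms (2/7)

note 5 onset = 10/7b = 599.401ms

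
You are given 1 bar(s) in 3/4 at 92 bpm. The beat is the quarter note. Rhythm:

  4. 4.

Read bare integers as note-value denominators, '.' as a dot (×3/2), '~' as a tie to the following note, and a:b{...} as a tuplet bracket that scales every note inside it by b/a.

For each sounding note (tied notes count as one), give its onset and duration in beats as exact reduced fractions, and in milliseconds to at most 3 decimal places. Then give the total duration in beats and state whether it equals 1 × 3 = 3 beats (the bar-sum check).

1) 0.0ms=0b +978.261ms=3/2b
2) 978.261ms=3/2b +978.261ms=3/2b
Σ=3b of 3 (92bpm 3/4) — PASS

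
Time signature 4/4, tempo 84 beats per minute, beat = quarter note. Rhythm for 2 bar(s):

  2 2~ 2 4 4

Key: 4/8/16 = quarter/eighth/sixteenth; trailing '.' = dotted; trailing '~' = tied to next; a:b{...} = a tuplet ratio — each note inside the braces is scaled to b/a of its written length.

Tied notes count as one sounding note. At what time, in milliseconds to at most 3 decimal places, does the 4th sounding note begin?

1. 0.0ms @ 0 + 1428.571ms (2)
2. 1428.571ms @ 2 + 2857.143ms (4)
3. 4285.714ms @ 6 + 714.286ms (1)
4. 5000.0ms @ 7 + 714.286ms (1)

note 4 onset = 7b = 5000.0ms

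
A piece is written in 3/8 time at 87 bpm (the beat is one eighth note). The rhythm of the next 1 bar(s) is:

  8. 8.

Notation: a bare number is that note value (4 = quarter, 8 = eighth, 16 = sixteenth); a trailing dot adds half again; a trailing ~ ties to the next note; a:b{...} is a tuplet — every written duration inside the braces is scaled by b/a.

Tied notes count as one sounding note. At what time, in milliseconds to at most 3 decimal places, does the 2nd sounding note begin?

note 2 onset = 3/2b = 1034.483ms

1. 0.0ms @ 0 + 1034.483ms (3/2)
2. 1034.483ms @ 3/2 + 1034.483ms (3/2)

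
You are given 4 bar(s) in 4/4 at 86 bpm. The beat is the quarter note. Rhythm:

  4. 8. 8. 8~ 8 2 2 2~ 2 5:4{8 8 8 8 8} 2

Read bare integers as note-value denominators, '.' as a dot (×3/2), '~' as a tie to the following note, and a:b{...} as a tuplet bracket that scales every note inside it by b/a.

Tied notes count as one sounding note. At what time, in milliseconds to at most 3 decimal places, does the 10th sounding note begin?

1. 0.0ms @ 0 + 1046.512ms (3/2)
2. 1046.512ms @ 3/2 + 523.256ms (3/4)
3. 1569.767ms @ 9/4 + 523.256ms (3/4)
4. 2093.023ms @ 3 + 697.674ms (1)
5. 2790.698ms @ 4 + 1395.349ms (2)
6. 4186.047ms @ 6 + 1395.349ms (2)
7. 5581.395ms @ 8 + 2790.698ms (4)
8. 8372.093ms @ 12 + 279.07ms (2/5)
9. 8651.163ms @ 62/5 + 279.07ms (2/5)
10. 8930.233ms @ 64/5 + 279.07ms (2/5)
11. 9209.302ms @ 66/5 + 279.07ms (2/5)
12. 9488.372ms @ 68/5 + 279.07ms (2/5)
13. 9767.442ms @ 14 + 1395.349ms (2)

note 10 onset = 64/5b = 8930.233ms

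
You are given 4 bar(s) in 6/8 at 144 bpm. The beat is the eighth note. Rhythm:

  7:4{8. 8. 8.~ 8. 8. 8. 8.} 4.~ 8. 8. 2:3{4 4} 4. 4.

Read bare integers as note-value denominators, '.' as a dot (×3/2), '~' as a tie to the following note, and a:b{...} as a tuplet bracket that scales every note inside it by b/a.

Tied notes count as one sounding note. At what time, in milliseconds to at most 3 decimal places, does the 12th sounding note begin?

note 12 onset = 21b = 8750.0ms

1. 0.0ms @ 0 + 357.143ms (6/7)
2. 357.143ms @ 6/7 + 357.143ms (6/7)
3. 714.286ms @ 12/7 + 714.286ms (12/7)
4. 1428.571ms @ 24/7 + 357.143ms (6/7)
5. 1785.714ms @ 30/7 + 357.143ms (6/7)
6. 2142.857ms @ 36/7 + 357.143ms (6/7)
7. 2500.0ms @ 6 + 1875.0ms (9/2)
8. 4375.0ms @ 21/2 + 625.0ms (3/2)
9. 5000.0ms @ 12 + 1250.0ms (3)
10. 6250.0ms @ 15 + 1250.0ms (3)
11. 7500.0ms @ 18 + 1250.0ms (3)
12. 8750.0ms @ 21 + 1250.0ms (3)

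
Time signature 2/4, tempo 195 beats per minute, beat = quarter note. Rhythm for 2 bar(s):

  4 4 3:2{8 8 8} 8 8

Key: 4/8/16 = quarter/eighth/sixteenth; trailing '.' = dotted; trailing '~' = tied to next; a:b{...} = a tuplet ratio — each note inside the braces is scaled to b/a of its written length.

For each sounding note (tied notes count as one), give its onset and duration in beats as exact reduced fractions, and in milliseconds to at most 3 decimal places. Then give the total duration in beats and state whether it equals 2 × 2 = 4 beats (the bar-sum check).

1) 0.0ms=0b +307.692ms=1b
2) 307.692ms=1b +307.692ms=1b
3) 615.385ms=2b +102.564ms=1/3b
4) 717.949ms=7/3b +102.564ms=1/3b
5) 820.513ms=8/3b +102.564ms=1/3b
6) 923.077ms=3b +153.846ms=1/2b
7) 1076.923ms=7/2b +153.846ms=1/2b
Σ=4b of 4 (195bpm 2/4) — PASS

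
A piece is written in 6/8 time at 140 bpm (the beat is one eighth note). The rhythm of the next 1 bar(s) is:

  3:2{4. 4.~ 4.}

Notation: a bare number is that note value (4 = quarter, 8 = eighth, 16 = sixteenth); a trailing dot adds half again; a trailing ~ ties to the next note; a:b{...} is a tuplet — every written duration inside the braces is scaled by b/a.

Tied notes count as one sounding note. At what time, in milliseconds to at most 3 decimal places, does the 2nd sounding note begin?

note 2 onset = 2b = 857.143ms

1. 0.0ms @ 0 + 857.143ms (2)
2. 857.143ms @ 2 + 1714.286ms (4)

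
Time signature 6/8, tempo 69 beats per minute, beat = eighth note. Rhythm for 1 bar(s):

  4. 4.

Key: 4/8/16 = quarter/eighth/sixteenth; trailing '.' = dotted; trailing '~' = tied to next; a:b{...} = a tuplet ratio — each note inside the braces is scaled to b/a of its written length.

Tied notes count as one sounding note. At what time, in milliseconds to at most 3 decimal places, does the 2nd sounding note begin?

note 2 onset = 3b = 2608.696ms

1. 0.0ms @ 0 + 2608.696ms (3)
2. 2608.696ms @ 3 + 2608.696ms (3)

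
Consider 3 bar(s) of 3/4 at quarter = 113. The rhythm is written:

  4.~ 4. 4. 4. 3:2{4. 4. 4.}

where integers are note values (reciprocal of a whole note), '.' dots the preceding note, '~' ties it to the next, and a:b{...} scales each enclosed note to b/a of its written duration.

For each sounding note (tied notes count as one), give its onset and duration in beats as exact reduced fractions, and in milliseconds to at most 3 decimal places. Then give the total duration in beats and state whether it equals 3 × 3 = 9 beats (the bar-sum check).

1) 0.0ms=0b +1592.92ms=3b
2) 1592.92ms=3b +796.46ms=3/2b
3) 2389.381ms=9/2b +796.46ms=3/2b
4) 3185.841ms=6b +530.973ms=1b
5) 3716.814ms=7b +530.973ms=1b
6) 4247.788ms=8b +530.973ms=1b
Σ=9b of 9 (113bpm 3/4) — PASS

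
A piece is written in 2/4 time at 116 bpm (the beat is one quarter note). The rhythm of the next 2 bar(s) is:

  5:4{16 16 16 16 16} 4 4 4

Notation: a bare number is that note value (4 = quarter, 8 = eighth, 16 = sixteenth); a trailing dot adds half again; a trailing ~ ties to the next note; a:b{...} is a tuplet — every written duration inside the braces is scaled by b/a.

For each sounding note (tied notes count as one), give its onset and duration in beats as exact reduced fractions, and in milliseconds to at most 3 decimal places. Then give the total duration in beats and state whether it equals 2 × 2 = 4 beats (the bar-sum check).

1) 0.0ms=0b +103.448ms=1/5b
2) 103.448ms=1/5b +103.448ms=1/5b
3) 206.897ms=2/5b +103.448ms=1/5b
4) 310.345ms=3/5b +103.448ms=1/5b
5) 413.793ms=4/5b +103.448ms=1/5b
6) 517.241ms=1b +517.241ms=1b
7) 1034.483ms=2b +517.241ms=1b
8) 1551.724ms=3b +517.241ms=1b
Σ=4b of 4 (116bpm 2/4) — PASS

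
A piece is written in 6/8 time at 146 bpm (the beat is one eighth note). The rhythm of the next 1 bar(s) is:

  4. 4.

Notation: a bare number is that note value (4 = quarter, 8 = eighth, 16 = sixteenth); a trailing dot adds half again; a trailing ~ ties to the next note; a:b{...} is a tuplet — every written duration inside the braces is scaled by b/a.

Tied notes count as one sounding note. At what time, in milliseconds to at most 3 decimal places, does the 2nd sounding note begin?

1. 0.0ms @ 0 + 1232.877ms (3)
2. 1232.877ms @ 3 + 1232.877ms (3)

note 2 onset = 3b = 1232.877ms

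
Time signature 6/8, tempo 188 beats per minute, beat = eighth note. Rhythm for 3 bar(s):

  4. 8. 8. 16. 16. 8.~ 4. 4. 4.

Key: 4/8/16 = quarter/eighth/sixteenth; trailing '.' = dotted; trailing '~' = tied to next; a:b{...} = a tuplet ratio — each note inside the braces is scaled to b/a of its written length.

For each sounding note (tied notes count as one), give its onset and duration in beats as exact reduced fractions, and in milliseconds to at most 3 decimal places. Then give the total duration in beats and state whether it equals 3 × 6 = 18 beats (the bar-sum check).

1) 0.0ms=0b +957.447ms=3b
2) 957.447ms=3b +478.723ms=3/2b
3) 1436.17ms=9/2b +478.723ms=3/2b
4) 1914.894ms=6b +239.362ms=3/4b
5) 2154.255ms=27/4b +239.362ms=3/4b
6) 2393.617ms=15/2b +1436.17ms=9/2b
7) 3829.787ms=12b +957.447ms=3b
8) 4787.234ms=15b +957.447ms=3b
Σ=18b of 18 (188bpm 6/8) — PASS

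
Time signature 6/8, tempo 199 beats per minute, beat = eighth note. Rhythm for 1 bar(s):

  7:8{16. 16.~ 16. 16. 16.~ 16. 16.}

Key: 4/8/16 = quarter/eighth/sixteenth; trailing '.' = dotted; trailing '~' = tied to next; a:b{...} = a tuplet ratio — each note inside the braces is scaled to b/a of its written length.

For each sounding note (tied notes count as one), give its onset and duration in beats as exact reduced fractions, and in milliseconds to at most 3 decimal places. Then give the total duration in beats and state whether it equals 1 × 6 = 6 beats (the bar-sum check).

1) 0.0ms=0b +258.435ms=6/7b
2) 258.435ms=6/7b +516.87ms=12/7b
3) 775.305ms=18/7b +258.435ms=6/7b
4) 1033.74ms=24/7b +516.87ms=12/7b
5) 1550.61ms=36/7b +258.435ms=6/7b
Σ=6b of 6 (199bpm 6/8) — PASS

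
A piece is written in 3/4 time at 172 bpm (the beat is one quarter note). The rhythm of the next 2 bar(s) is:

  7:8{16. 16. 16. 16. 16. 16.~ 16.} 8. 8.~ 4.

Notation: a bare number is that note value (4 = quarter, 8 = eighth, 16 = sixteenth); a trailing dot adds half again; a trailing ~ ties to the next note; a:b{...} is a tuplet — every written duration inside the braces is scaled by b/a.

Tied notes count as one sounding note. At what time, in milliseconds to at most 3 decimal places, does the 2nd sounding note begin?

note 2 onset = 3/7b = 149.502ms

1. 0.0ms @ 0 + 149.502ms (3/7)
2. 149.502ms @ 3/7 + 149.502ms (3/7)
3. 299.003ms @ 6/7 + 149.502ms (3/7)
4. 448.505ms @ 9/7 + 149.502ms (3/7)
5. 598.007ms @ 12/7 + 149.502ms (3/7)
6. 747.508ms @ 15/7 + 299.003ms (6/7)
7. 1046.512ms @ 3 + 261.628ms (3/4)
8. 1308.14ms @ 15/4 + 784.884ms (9/4)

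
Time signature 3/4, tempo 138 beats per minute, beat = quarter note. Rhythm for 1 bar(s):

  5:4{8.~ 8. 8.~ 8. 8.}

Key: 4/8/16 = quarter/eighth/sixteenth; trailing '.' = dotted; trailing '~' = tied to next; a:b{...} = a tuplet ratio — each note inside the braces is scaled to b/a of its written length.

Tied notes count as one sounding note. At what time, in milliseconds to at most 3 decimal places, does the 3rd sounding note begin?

1. 0.0ms @ 0 + 521.739ms (6/5)
2. 521.739ms @ 6/5 + 521.739ms (6/5)
3. 1043.478ms @ 12/5 + 260.87ms (3/5)

note 3 onset = 12/5b = 1043.478ms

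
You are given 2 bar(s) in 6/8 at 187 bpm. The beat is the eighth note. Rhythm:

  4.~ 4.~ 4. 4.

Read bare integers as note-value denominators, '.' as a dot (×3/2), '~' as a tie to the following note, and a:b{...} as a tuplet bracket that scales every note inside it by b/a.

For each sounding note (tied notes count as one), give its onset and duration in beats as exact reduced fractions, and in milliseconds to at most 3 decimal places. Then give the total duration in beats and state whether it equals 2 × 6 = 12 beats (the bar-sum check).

1) 0.0ms=0b +2887.701ms=9b
2) 2887.701ms=9b +962.567ms=3b
Σ=12b of 12 (187bpm 6/8) — PASS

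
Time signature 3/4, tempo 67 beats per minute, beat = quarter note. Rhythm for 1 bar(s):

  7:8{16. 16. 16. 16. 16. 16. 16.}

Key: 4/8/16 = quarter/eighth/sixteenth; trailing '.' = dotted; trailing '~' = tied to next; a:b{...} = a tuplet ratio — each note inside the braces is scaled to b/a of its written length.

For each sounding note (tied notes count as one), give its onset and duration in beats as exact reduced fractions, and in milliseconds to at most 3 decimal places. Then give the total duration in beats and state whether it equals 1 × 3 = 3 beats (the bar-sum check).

1) 0.0ms=0b +383.795ms=3/7b
2) 383.795ms=3/7b +383.795ms=3/7b
3) 767.591ms=6/7b +383.795ms=3/7b
4) 1151.386ms=9/7b +383.795ms=3/7b
5) 1535.181ms=12/7b +383.795ms=3/7b
6) 1918.977ms=15/7b +383.795ms=3/7b
7) 2302.772ms=18/7b +383.795ms=3/7b
Σ=3b of 3 (67bpm 3/4) — PASS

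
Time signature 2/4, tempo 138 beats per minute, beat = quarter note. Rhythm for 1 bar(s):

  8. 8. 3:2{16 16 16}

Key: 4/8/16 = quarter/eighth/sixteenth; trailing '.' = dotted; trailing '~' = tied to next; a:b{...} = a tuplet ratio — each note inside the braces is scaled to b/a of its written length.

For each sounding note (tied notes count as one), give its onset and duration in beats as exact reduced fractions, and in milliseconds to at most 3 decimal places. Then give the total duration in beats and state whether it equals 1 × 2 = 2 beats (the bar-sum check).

1) 0.0ms=0b +326.087ms=3/4b
2) 326.087ms=3/4b +326.087ms=3/4b
3) 652.174ms=3/2b +72.464ms=1/6b
4) 724.638ms=5/3b +72.464ms=1/6b
5) 797.101ms=11/6b +72.464ms=1/6b
Σ=2b of 2 (138bpm 2/4) — PASS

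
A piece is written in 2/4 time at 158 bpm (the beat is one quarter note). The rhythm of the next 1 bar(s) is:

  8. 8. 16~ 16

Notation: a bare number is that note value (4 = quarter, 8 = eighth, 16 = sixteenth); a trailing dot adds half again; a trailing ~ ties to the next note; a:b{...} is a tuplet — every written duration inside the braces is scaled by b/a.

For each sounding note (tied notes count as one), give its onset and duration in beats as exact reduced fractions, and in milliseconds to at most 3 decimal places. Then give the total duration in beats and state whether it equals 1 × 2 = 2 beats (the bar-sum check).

1) 0.0ms=0b +284.81ms=3/4b
2) 284.81ms=3/4b +284.81ms=3/4b
3) 569.62ms=3/2b +189.873ms=1/2b
Σ=2b of 2 (158bpm 2/4) — PASS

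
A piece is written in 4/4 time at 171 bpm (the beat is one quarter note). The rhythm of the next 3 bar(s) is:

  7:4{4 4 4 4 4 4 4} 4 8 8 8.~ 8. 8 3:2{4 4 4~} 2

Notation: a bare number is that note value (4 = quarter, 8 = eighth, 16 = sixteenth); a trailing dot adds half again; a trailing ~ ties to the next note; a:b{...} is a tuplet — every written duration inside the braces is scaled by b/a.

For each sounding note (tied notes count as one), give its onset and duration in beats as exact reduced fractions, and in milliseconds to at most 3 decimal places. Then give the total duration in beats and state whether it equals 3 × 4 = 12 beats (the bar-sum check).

1) 0.0ms=0b +200.501ms=4/7b
2) 200.501ms=4/7b +200.501ms=4/7b
3) 401.003ms=8/7b +200.501ms=4/7b
4) 601.504ms=12/7b +200.501ms=4/7b
5) 802.005ms=16/7b +200.501ms=4/7b
6) 1002.506ms=20/7b +200.501ms=4/7b
7) 1203.008ms=24/7b +200.501ms=4/7b
8) 1403.509ms=4b +350.877ms=1b
9) 1754.386ms=5b +175.439ms=1/2b
10) 1929.825ms=11/2b +175.439ms=1/2b
11) 2105.263ms=6b +526.316ms=3/2b
12) 2631.579ms=15/2b +175.439ms=1/2b
13) 2807.018ms=8b +233.918ms=2/3b
14) 3040.936ms=26/3b +233.918ms=2/3b
15) 3274.854ms=28/3b +935.673ms=8/3b
Σ=12b of 12 (171bpm 4/4) — PASS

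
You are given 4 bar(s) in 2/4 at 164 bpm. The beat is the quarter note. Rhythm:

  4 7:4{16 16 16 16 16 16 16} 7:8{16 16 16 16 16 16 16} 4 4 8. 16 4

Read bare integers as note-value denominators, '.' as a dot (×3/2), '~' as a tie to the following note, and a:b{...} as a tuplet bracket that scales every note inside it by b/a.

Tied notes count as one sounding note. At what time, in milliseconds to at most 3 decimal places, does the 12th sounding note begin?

1. 0.0ms @ 0 + 365.854ms (1)
2. 365.854ms @ 1 + 52.265ms (1/7)
3. 418.118ms @ 8/7 + 52.265ms (1/7)
4. 470.383ms @ 9/7 + 52.265ms (1/7)
5. 522.648ms @ 10/7 + 52.265ms (1/7)
6. 574.913ms @ 11/7 + 52.265ms (1/7)
7. 627.178ms @ 12/7 + 52.265ms (1/7)
8. 679.443ms @ 13/7 + 52.265ms (1/7)
9. 731.707ms @ 2 + 104.53ms (2/7)
10. 836.237ms @ 16/7 + 104.53ms (2/7)
11. 940.767ms @ 18/7 + 104.53ms (2/7)
12. 1045.296ms @ 20/7 + 104.53ms (2/7)
13. 1149.826ms @ 22/7 + 104.53ms (2/7)
14. 1254.355ms @ 24/7 + 104.53ms (2/7)
15. 1358.885ms @ 26/7 + 104.53ms (2/7)
16. 1463.415ms @ 4 + 365.854ms (1)
17. 1829.268ms @ 5 + 365.854ms (1)
18. 2195.122ms @ 6 + 274.39ms (3/4)
19. 2469.512ms @ 27/4 + 91.463ms (1/4)
20. 2560.976ms @ 7 + 365.854ms (1)

note 12 onset = 20/7b = 1045.296ms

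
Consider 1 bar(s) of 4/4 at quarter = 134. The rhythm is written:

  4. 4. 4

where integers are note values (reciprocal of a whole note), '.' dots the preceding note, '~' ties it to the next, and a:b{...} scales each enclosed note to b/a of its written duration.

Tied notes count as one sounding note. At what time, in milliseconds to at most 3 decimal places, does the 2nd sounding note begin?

1. 0.0ms @ 0 + 671.642ms (3/2)
2. 671.642ms @ 3/2 + 671.642ms (3/2)
3. 1343.284ms @ 3 + 447.761ms (1)

note 2 onset = 3/2b = 671.642ms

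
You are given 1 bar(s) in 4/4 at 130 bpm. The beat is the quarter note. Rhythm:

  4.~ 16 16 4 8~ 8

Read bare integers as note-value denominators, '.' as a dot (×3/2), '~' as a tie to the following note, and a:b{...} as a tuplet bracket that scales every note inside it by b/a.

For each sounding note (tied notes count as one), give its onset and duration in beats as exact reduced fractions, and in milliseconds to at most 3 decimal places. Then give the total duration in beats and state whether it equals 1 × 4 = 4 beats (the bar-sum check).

1) 0.0ms=0b +807.692ms=7/4b
2) 807.692ms=7/4b +115.385ms=1/4b
3) 923.077ms=2b +461.538ms=1b
4) 1384.615ms=3b +461.538ms=1b
Σ=4b of 4 (130bpm 4/4) — PASS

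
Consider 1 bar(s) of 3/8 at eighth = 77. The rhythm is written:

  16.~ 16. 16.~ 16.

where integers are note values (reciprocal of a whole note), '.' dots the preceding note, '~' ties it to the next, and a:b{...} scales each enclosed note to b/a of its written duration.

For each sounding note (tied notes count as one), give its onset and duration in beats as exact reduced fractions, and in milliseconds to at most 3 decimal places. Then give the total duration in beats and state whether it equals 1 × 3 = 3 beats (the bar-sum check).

1) 0.0ms=0b +1168.831ms=3/2b
2) 1168.831ms=3/2b +1168.831ms=3/2b
Σ=3b of 3 (77bpm 3/8) — PASS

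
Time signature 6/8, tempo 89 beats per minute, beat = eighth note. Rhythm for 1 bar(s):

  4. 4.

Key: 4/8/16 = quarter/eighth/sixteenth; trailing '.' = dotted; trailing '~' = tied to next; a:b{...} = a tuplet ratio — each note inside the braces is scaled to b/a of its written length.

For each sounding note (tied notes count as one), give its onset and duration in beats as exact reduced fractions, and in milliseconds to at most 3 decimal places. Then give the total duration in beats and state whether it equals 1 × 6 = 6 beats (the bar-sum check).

1) 0.0ms=0b +2022.472ms=3b
2) 2022.472ms=3b +2022.472ms=3b
Σ=6b of 6 (89bpm 6/8) — PASS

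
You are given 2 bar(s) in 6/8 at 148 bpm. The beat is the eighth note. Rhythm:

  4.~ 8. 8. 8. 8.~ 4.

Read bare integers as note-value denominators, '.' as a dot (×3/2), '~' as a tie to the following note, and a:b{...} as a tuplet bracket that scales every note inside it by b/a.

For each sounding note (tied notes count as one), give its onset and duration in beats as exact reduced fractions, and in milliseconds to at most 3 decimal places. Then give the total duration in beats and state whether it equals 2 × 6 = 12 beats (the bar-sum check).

1) 0.0ms=0b +1824.324ms=9/2b
2) 1824.324ms=9/2b +608.108ms=3/2b
3) 2432.432ms=6b +608.108ms=3/2b
4) 3040.541ms=15/2b +1824.324ms=9/2b
Σ=12b of 12 (148bpm 6/8) — PASS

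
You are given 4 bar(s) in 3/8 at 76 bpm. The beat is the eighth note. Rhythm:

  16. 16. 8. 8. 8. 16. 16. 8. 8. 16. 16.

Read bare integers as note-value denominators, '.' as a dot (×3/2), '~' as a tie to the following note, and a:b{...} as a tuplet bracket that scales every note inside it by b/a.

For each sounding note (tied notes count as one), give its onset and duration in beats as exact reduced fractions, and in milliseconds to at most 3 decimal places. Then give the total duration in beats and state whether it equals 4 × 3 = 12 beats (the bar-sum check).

1) 0.0ms=0b +592.105ms=3/4b
2) 592.105ms=3/4b +592.105ms=3/4b
3) 1184.211ms=3/2b +1184.211ms=3/2b
4) 2368.421ms=3b +1184.211ms=3/2b
5) 3552.632ms=9/2b +1184.211ms=3/2b
6) 4736.842ms=6b +592.105ms=3/4b
7) 5328.947ms=27/4b +592.105ms=3/4b
8) 5921.053ms=15/2b +1184.211ms=3/2b
9) 7105.263ms=9b +1184.211ms=3/2b
10) 8289.474ms=21/2b +592.105ms=3/4b
11) 8881.579ms=45/4b +592.105ms=3/4b
Σ=12b of 12 (76bpm 3/8) — PASS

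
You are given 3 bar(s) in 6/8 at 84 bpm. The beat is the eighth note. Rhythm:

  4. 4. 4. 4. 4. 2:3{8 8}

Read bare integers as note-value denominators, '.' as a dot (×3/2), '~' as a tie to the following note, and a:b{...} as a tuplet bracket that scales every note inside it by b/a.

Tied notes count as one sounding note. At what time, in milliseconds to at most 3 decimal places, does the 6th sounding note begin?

note 6 onset = 15b = 10714.286ms

1. 0.0ms @ 0 + 2142.857ms (3)
2. 2142.857ms @ 3 + 2142.857ms (3)
3. 4285.714ms @ 6 + 2142.857ms (3)
4. 6428.571ms @ 9 + 2142.857ms (3)
5. 8571.429ms @ 12 + 2142.857ms (3)
6. 10714.286ms @ 15 + 1071.429ms (3/2)
7. 11785.714ms @ 33/2 + 1071.429ms (3/2)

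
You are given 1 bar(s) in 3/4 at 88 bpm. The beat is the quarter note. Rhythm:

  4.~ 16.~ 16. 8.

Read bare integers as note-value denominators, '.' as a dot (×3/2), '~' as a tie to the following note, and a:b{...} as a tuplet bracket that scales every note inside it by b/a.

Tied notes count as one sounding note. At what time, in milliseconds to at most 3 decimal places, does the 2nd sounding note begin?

1. 0.0ms @ 0 + 1534.091ms (9/4)
2. 1534.091ms @ 9/4 + 511.364ms (3/4)

note 2 onset = 9/4b = 1534.091ms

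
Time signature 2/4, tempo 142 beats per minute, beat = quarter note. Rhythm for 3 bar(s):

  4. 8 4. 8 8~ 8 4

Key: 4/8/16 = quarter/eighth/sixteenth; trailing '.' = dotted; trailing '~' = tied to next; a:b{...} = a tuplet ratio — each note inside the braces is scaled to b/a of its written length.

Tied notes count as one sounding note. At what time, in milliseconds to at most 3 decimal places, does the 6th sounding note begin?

note 6 onset = 5b = 2112.676ms

1. 0.0ms @ 0 + 633.803ms (3/2)
2. 633.803ms @ 3/2 + 211.268ms (1/2)
3. 845.07ms @ 2 + 633.803ms (3/2)
4. 1478.873ms @ 7/2 + 211.268ms (1/2)
5. 1690.141ms @ 4 + 422.535ms (1)
6. 2112.676ms @ 5 + 422.535ms (1)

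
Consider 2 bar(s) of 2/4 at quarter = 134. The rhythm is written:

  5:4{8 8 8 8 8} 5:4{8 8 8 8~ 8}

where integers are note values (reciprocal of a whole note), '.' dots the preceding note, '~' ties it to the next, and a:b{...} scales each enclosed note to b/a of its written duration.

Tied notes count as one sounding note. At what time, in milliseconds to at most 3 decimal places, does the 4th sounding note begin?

note 4 onset = 6/5b = 537.313ms

1. 0.0ms @ 0 + 179.104ms (2/5)
2. 179.104ms @ 2/5 + 179.104ms (2/5)
3. 358.209ms @ 4/5 + 179.104ms (2/5)
4. 537.313ms @ 6/5 + 179.104ms (2/5)
5. 716.418ms @ 8/5 + 179.104ms (2/5)
6. 895.522ms @ 2 + 179.104ms (2/5)
7. 1074.627ms @ 12/5 + 179.104ms (2/5)
8. 1253.731ms @ 14/5 + 179.104ms (2/5)
9. 1432.836ms @ 16/5 + 358.209ms (4/5)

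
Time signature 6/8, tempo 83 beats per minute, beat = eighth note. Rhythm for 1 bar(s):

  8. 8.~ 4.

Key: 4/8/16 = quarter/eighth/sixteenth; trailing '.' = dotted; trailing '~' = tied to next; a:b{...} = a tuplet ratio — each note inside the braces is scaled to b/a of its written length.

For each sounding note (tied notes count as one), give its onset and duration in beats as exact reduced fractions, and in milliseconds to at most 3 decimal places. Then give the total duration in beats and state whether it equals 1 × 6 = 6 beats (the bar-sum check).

1) 0.0ms=0b +1084.337ms=3/2b
2) 1084.337ms=3/2b +3253.012ms=9/2b
Σ=6b of 6 (83bpm 6/8) — PASS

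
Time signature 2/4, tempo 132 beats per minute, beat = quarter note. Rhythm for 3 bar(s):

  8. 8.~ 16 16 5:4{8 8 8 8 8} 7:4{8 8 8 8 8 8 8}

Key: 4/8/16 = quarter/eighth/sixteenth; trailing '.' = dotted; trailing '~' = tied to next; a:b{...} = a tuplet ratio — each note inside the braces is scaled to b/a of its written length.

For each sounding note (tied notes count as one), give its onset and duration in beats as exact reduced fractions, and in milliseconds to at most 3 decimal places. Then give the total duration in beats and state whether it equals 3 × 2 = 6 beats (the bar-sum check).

1) 0.0ms=0b +340.909ms=3/4b
2) 340.909ms=3/4b +454.545ms=1b
3) 795.455ms=7/4b +113.636ms=1/4b
4) 909.091ms=2b +181.818ms=2/5b
5) 1090.909ms=12/5b +181.818ms=2/5b
6) 1272.727ms=14/5b +181.818ms=2/5b
7) 1454.545ms=16/5b +181.818ms=2/5b
8) 1636.364ms=18/5b +181.818ms=2/5b
9) 1818.182ms=4b +129.87ms=2/7b
10) 1948.052ms=30/7b +129.87ms=2/7b
11) 2077.922ms=32/7b +129.87ms=2/7b
12) 2207.792ms=34/7b +129.87ms=2/7b
13) 2337.662ms=36/7b +129.87ms=2/7b
14) 2467.532ms=38/7b +129.87ms=2/7b
15) 2597.403ms=40/7b +129.87ms=2/7b
Σ=6b of 6 (132bpm 2/4) — PASS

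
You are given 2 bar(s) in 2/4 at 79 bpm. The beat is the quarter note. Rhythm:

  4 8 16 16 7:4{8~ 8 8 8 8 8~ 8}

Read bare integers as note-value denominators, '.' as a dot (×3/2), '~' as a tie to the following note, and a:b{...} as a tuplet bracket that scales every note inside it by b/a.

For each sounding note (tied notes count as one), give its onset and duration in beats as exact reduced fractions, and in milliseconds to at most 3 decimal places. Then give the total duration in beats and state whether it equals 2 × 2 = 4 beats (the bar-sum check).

1) 0.0ms=0b +759.494ms=1b
2) 759.494ms=1b +379.747ms=1/2b
3) 1139.241ms=3/2b +189.873ms=1/4b
4) 1329.114ms=7/4b +189.873ms=1/4b
5) 1518.987ms=2b +433.996ms=4/7b
6) 1952.984ms=18/7b +216.998ms=2/7b
7) 2169.982ms=20/7b +216.998ms=2/7b
8) 2386.98ms=22/7b +216.998ms=2/7b
9) 2603.978ms=24/7b +433.996ms=4/7b
Σ=4b of 4 (79bpm 2/4) — PASS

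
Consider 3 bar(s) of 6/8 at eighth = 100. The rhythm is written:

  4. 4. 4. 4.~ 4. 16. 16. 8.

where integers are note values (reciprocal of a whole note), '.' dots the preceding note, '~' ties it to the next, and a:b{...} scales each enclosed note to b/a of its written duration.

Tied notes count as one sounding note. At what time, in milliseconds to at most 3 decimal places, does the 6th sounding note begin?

note 6 onset = 63/4b = 9450.0ms

1. 0.0ms @ 0 + 1800.0ms (3)
2. 1800.0ms @ 3 + 1800.0ms (3)
3. 3600.0ms @ 6 + 1800.0ms (3)
4. 5400.0ms @ 9 + 3600.0ms (6)
5. 9000.0ms @ 15 + 450.0ms (3/4)
6. 9450.0ms @ 63/4 + 450.0ms (3/4)
7. 9900.0ms @ 33/2 + 900.0ms (3/2)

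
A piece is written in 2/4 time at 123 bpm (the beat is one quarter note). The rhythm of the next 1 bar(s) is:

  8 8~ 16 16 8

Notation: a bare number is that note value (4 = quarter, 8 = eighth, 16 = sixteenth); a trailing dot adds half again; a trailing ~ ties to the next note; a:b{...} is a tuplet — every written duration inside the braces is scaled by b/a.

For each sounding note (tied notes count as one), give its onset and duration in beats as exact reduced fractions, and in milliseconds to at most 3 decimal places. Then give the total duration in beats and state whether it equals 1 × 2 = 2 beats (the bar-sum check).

1) 0.0ms=0b +243.902ms=1/2b
2) 243.902ms=1/2b +365.854ms=3/4b
3) 609.756ms=5/4b +121.951ms=1/4b
4) 731.707ms=3/2b +243.902ms=1/2b
Σ=2b of 2 (123bpm 2/4) — PASS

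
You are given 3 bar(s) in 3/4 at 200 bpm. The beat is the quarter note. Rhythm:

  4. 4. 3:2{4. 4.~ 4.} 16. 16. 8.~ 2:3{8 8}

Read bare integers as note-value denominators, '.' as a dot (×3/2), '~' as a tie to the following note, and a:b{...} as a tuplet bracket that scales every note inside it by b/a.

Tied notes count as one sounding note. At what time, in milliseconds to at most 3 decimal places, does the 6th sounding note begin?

note 6 onset = 51/8b = 1912.5ms

1. 0.0ms @ 0 + 450.0ms (3/2)
2. 450.0ms @ 3/2 + 450.0ms (3/2)
3. 900.0ms @ 3 + 300.0ms (1)
4. 1200.0ms @ 4 + 600.0ms (2)
5. 1800.0ms @ 6 + 112.5ms (3/8)
6. 1912.5ms @ 51/8 + 112.5ms (3/8)
7. 2025.0ms @ 27/4 + 450.0ms (3/2)
8. 2475.0ms @ 33/4 + 225.0ms (3/4)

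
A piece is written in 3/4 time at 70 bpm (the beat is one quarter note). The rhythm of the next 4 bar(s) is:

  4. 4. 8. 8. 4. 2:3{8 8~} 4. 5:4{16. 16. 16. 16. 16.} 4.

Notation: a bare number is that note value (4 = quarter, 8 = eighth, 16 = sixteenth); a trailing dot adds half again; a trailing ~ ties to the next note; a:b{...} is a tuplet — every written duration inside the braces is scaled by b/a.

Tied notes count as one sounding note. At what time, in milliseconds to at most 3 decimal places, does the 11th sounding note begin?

1. 0.0ms @ 0 + 1285.714ms (3/2)
2. 1285.714ms @ 3/2 + 1285.714ms (3/2)
3. 2571.429ms @ 3 + 642.857ms (3/4)
4. 3214.286ms @ 15/4 + 642.857ms (3/4)
5. 3857.143ms @ 9/2 + 1285.714ms (3/2)
6. 5142.857ms @ 6 + 642.857ms (3/4)
7. 5785.714ms @ 27/4 + 1928.571ms (9/4)
8. 7714.286ms @ 9 + 257.143ms (3/10)
9. 7971.429ms @ 93/10 + 257.143ms (3/10)
10. 8228.571ms @ 48/5 + 257.143ms (3/10)
11. 8485.714ms @ 99/10 + 257.143ms (3/10)
12. 8742.857ms @ 51/5 + 257.143ms (3/10)
13. 9000.0ms @ 21/2 + 1285.714ms (3/2)

note 11 onset = 99/10b = 8485.714ms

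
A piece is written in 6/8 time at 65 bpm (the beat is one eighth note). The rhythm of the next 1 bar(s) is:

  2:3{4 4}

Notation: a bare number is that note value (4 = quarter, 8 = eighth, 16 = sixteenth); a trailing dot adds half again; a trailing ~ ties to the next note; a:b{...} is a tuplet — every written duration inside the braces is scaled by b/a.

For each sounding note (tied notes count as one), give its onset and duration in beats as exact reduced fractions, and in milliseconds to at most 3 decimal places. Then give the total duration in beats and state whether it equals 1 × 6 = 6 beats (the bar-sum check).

1) 0.0ms=0b +2769.231ms=3b
2) 2769.231ms=3b +2769.231ms=3b
Σ=6b of 6 (65bpm 6/8) — PASS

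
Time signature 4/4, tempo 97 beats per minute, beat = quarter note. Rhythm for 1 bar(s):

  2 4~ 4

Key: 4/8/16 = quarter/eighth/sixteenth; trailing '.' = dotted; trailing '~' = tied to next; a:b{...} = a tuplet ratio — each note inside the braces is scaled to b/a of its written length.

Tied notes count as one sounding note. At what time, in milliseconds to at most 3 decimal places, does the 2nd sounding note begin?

note 2 onset = 2b = 1237.113ms

1. 0.0ms @ 0 + 1237.113ms (2)
2. 1237.113ms @ 2 + 1237.113ms (2)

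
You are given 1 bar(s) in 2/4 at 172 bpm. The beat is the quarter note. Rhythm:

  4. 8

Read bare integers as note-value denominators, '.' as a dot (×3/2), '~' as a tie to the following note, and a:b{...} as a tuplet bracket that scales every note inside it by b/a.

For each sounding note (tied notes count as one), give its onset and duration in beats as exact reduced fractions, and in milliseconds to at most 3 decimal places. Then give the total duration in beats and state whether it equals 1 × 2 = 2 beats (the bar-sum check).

1) 0.0ms=0b +523.256ms=3/2b
2) 523.256ms=3/2b +174.419ms=1/2b
Σ=2b of 2 (172bpm 2/4) — PASS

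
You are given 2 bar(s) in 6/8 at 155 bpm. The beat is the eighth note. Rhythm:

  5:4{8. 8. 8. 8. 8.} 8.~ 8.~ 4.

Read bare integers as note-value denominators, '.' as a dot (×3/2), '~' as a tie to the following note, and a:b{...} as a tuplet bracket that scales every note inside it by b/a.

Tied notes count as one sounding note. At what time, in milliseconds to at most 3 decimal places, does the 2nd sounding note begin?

1. 0.0ms @ 0 + 464.516ms (6/5)
2. 464.516ms @ 6/5 + 464.516ms (6/5)
3. 929.032ms @ 12/5 + 464.516ms (6/5)
4. 1393.548ms @ 18/5 + 464.516ms (6/5)
5. 1858.065ms @ 24/5 + 464.516ms (6/5)
6. 2322.581ms @ 6 + 2322.581ms (6)

note 2 onset = 6/5b = 464.516ms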